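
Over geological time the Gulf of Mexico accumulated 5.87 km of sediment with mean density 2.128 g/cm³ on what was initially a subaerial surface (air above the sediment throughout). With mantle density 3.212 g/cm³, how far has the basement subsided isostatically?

Subaerial load: s = t ρ_sed / ρ_m = 5.87 km × 2.128/3.212 = 3.89 km.

3.89 km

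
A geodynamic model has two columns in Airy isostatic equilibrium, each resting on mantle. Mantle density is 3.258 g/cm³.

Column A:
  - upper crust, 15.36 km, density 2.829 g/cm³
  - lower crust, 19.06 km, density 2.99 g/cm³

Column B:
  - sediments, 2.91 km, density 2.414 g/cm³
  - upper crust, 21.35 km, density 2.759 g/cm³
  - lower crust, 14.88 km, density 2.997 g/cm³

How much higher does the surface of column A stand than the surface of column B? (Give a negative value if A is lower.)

−1.63 km

For any compensation level in the mantle, the mantle terms cancel and isostasy reduces to e = (Σt_A − Σt_B) − (Σ(ρt)_A − Σ(ρt)_B) / ρ_m.
Σt_A = 34.42 km; Σt_B = 39.14 km; Σ(ρt)_A = 100.44284; Σ(ρt)_B = 110.52475 (in km·g/cm³).
e = (34.42 − 39.14) − (100.44284 − 110.52475) / 3.258 = −1.63 km.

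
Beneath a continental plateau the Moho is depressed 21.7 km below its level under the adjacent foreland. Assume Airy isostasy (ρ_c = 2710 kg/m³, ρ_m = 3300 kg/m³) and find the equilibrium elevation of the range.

Isostatic balance requires: ρ_c h = (ρ_m − ρ_c) r.
h = r (ρ_m − ρ_c) / ρ_c = 21.7 km × (3300 − 2710) / 2710 = 4.72 km.

4.72 km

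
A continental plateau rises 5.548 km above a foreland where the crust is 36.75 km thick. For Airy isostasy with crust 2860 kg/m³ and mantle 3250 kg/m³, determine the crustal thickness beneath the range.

Root depth r = h ρ_c / (ρ_m − ρ_c) = 5.548 km × 2860 / 390 = 40.69 km.
Total thickness = T + h + r = 36.75 km + 5.548 km + 40.69 km = 83 km.

83 km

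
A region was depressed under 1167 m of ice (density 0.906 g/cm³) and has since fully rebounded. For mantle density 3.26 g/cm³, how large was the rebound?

324 m

Removing the load lets mantle flow back in; uplift u satisfies ρ_ice t = ρ_m u.
u = t ρ_ice/ρ_m = 1167 m × 0.906/3.26 = 324 m.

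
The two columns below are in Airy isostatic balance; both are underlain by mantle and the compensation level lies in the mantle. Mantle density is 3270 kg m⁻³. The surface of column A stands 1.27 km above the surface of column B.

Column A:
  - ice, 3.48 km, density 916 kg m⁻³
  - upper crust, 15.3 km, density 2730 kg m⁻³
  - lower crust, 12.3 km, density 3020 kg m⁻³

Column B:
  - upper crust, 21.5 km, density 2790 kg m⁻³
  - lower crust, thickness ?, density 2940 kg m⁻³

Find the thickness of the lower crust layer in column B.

Take the compensation level at the base of the deeper column (depth z_c below the surface of column A) and equate Σ ρ_i t_i down to z_c; mantle fills any gap and the z_c terms cancel.
Column A: 3.48×916 + 15.3×2730 + 12.3×3020 + (z_c − 31.08)×3270
Column B: 1.27×0 + 21.5×2790 + x×2940 + (z_c − 1.27 − 21.5 − x)×3270
The z_c×3270 term appears on both sides and cancels. Collect the known terms of each column as K = Σ(ρt)_known − 3270 × (depth of known layers): K_A = 82102.68 − 3270×31.08 = −19528.92; K_B = 59985 − 3270×(1.27 + 21.5) = −14472.9.
Balance: K_A = K_B − x×(3270 − 2940), so x = (K_B − K_A)/(3270 − 2940) = 5056.02/330 = 15.3 km.

15.3 km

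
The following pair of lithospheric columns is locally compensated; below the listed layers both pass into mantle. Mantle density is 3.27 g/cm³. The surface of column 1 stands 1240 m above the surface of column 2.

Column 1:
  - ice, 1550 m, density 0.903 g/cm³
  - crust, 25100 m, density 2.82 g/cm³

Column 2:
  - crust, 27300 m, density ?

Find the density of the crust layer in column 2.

Take the compensation level at the base of the deeper column (depth z_c below the surface of column 1) and equate Σ ρ_i t_i down to z_c; mantle fills any gap and the z_c terms cancel.
Column 1: 1550×0.903 + 25100×2.82 + (z_c − 26650)×3.27
Column 2: 1240×0 + 27300×ρ + (z_c − 1240 − 27300)×3.27
The z_c×3.27 term appears on both sides and cancels. Collect the known terms of each column as K = Σ(ρt)_known − 3.27 × (depth of known layers): K_1 = 72181.65 − 3.27×26650 = −14963.85; K_2 = 0 − 3.27×(1240 + 27300) = −93325.8.
Balance: K_1 = K_2 + 27300×ρ, so ρ = (K_1 − K_2)/27300 = 78361.9/27300 = 2.87 g/cm³.

2.87 g/cm³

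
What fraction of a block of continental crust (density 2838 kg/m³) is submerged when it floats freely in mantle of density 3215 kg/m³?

88.3%

Submerged fraction = ρ_obj/ρ_fluid = 2838/3215 = 88.3%.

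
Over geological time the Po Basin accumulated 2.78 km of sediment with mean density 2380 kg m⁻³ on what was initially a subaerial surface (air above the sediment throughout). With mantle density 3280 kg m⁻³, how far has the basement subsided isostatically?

Subaerial load: s = t ρ_sed / ρ_m = 2.78 km × 2380/3280 = 2.02 km.

2.02 km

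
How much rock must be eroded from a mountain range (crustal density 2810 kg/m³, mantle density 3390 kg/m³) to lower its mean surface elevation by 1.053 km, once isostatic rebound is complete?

6.15 km

Net drop Δ = e − u = e − e ρ_c/ρ_m = e (ρ_m − ρ_c)/ρ_m.
e = Δ ρ_m/(ρ_m − ρ_c) = 1.053 km × 3390/580 = 6.15 km.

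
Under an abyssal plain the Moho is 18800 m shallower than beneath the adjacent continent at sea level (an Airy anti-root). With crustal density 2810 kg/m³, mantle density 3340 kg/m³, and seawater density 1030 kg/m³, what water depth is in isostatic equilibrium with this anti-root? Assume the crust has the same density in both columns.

Replacing a thickness d of crust by seawater at the top must be balanced by replacing crust with mantle at the base: d (ρ_c − ρ_w) = a (ρ_m − ρ_c).
d = a (ρ_m − ρ_c)/(ρ_c − ρ_w) = 18800 m × 530/1780 = 5600 m.

5600 m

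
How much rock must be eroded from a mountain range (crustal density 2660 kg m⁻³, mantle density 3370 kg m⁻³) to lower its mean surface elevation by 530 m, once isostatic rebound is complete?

2520 m

Net drop Δ = e − u = e − e ρ_c/ρ_m = e (ρ_m − ρ_c)/ρ_m.
e = Δ ρ_m/(ρ_m − ρ_c) = 530 m × 3370/710 = 2520 m.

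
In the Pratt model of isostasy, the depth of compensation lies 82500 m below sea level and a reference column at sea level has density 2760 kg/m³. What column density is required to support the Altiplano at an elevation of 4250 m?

2620 kg/m³

Pratt balance: ρ_ref D = ρ (D + h).
ρ = ρ_ref D/(D + h) = 2760 × 82500 m/(82500 m + 4250 m) = 2620 kg/m³.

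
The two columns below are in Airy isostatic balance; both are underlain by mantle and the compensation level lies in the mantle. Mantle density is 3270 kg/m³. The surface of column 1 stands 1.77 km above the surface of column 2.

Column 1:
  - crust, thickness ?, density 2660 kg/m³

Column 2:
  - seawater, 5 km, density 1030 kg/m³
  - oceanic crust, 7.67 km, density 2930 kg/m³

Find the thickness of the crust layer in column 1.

Take the compensation level at the base of the deeper column (depth z_c below the surface of column 1) and equate Σ ρ_i t_i down to z_c; mantle fills any gap and the z_c terms cancel.
Column 1: x×2660 + (z_c − 0 − x)×3270
Column 2: 1.77×0 + 5×1030 + 7.67×2930 + (z_c − 1.77 − 12.67)×3270
The z_c×3270 term appears on both sides and cancels. Collect the known terms of each column as K = Σ(ρt)_known − 3270 × (depth of known layers): K_1 = 0 − 3270×0 = 0; K_2 = 27623.1 − 3270×(1.77 + 12.67) = −19595.7.
Balance: K_1 − x×(3270 − 2660) = K_2, so x = (K_1 − K_2)/(3270 − 2660) = 19595.7/610 = 32.1 km.

32.1 km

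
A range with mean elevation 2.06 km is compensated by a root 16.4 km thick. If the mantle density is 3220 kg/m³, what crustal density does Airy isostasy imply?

ρ_c h = (ρ_m − ρ_c) r → ρ_c (h + r) = ρ_m r → ρ_c = ρ_m r / (h + r).
ρ_c = 3220 × 16.4 km / (2.06 km + 16.4 km) = 2860 kg/m³.

2860 kg/m³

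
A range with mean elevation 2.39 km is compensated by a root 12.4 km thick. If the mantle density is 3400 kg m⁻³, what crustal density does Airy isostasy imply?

2850 kg m⁻³

ρ_c h = (ρ_m − ρ_c) r → ρ_c (h + r) = ρ_m r → ρ_c = ρ_m r / (h + r).
ρ_c = 3400 × 12.4 km / (2.39 km + 12.4 km) = 2850 kg m⁻³.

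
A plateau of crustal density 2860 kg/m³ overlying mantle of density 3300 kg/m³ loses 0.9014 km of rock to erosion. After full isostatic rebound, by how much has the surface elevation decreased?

Rebound u = e ρ_c/ρ_m = 0.9014 km × 2860/3300 = 0.7812 km.
Net surface drop = e − u = 0.9014 km − 0.7812 km = e (ρ_m − ρ_c)/ρ_m = 0.12 km.

0.12 km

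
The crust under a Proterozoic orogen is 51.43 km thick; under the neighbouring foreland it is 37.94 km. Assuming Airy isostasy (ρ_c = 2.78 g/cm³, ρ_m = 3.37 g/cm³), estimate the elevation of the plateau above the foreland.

2.36 km

Excess crust Δ = 51.43 km − 37.94 km = 13.49 km, split between elevation h and root r with h + r = Δ.
Airy balance ρ_c h = (ρ_m − ρ_c) r gives r = h ρ_c/(ρ_m − ρ_c), so h (1 + ρ_c/(ρ_m − ρ_c)) = Δ, i.e. h = Δ (ρ_m − ρ_c)/ρ_m.
h = 13.49 km × 0.59/3.37 = 2.36 km.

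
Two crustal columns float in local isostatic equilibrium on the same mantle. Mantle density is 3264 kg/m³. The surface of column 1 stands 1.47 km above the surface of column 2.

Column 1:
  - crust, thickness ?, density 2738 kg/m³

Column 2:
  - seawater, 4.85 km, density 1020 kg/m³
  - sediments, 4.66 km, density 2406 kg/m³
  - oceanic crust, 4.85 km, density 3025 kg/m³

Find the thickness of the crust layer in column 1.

39.6 km

Take the compensation level at the base of the deeper column (depth z_c below the surface of column 1) and equate Σ ρ_i t_i down to z_c; mantle fills any gap and the z_c terms cancel.
Column 1: x×2738 + (z_c − 0 − x)×3264
Column 2: 1.47×0 + 4.85×1020 + 4.66×2406 + 4.85×3025 + (z_c − 1.47 − 14.36)×3264
The z_c×3264 term appears on both sides and cancels. Collect the known terms of each column as K = Σ(ρt)_known − 3264 × (depth of known layers): K_1 = 0 − 3264×0 = 0; K_2 = 30830.21 − 3264×(1.47 + 14.36) = −20838.91.
Balance: K_1 − x×(3264 − 2738) = K_2, so x = (K_1 − K_2)/(3264 − 2738) = 20838.9/526 = 39.6 km.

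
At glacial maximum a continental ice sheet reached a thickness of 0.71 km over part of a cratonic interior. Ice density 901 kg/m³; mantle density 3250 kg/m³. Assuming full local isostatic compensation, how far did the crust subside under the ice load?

0.197 km

For local isostatic compensation: the ice load ρ_ice t is balanced by mantle displaced below, ρ_m s.
s = t ρ_ice / ρ_m = 0.71 km × 901/3250 = 0.197 km.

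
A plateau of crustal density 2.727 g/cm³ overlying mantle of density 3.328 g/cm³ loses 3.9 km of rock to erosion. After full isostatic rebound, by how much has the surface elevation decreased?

Rebound u = e ρ_c/ρ_m = 3.9 km × 2.727/3.328 = 3.196 km.
Net surface drop = e − u = 3.9 km − 3.196 km = e (ρ_m − ρ_c)/ρ_m = 0.704 km.

0.704 km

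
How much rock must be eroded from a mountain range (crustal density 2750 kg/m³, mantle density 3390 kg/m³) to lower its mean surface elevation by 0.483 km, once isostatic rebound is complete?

Net drop Δ = e − u = e − e ρ_c/ρ_m = e (ρ_m − ρ_c)/ρ_m.
e = Δ ρ_m/(ρ_m − ρ_c) = 0.483 km × 3390/640 = 2.56 km.

2.56 km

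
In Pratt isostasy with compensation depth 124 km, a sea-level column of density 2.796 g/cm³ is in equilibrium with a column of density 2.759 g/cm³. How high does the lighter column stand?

1.66 km

ρ_ref D = ρ (D + h) → h = D (ρ_ref − ρ)/ρ.
h = 124 km × (2.796 − 2.759)/2.759 = 1.66 km.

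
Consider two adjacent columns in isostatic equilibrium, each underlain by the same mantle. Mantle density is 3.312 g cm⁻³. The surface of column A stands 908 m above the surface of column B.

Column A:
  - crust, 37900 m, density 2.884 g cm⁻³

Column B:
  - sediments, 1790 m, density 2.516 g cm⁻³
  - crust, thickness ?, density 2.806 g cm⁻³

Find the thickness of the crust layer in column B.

23300 m

Take the compensation level at the base of the deeper column (depth z_c below the surface of column A) and equate Σ ρ_i t_i down to z_c; mantle fills any gap and the z_c terms cancel.
Column A: 37900×2.884 + (z_c − 37900)×3.312
Column B: 908×0 + 1790×2.516 + x×2.806 + (z_c − 908 − 1790 − x)×3.312
The z_c×3.312 term appears on both sides and cancels. Collect the known terms of each column as K = Σ(ρt)_known − 3.312 × (depth of known layers): K_A = 109303.6 − 3.312×37900 = −16221.2; K_B = 4503.64 − 3.312×(908 + 1790) = −4432.136.
Balance: K_A = K_B − x×(3.312 − 2.806), so x = (K_B − K_A)/(3.312 − 2.806) = 11789.1/0.506 = 23300 m.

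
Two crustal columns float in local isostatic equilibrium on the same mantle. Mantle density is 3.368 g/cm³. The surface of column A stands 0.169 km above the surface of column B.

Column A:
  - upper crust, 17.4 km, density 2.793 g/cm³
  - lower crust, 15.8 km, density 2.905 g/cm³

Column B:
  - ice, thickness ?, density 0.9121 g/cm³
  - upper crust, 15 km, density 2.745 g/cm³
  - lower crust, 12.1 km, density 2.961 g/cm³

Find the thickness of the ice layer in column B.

Take the compensation level at the base of the deeper column (depth z_c below the surface of column A) and equate Σ ρ_i t_i down to z_c; mantle fills any gap and the z_c terms cancel.
Column A: 17.4×2.793 + 15.8×2.905 + (z_c − 33.2)×3.368
Column B: 0.169×0 + x×0.9121 + 15×2.745 + 12.1×2.961 + (z_c − 0.169 − 27.1 − x)×3.368
The z_c×3.368 term appears on both sides and cancels. Collect the known terms of each column as K = Σ(ρt)_known − 3.368 × (depth of known layers): K_A = 94.4972 − 3.368×33.2 = −17.3204; K_B = 77.0031 − 3.368×(0.169 + 27.1) = −14.838892.
Balance: K_A = K_B − x×(3.368 − 0.9121), so x = (K_B − K_A)/(3.368 − 0.9121) = 2.48151/2.4559 = 1.01 km.

1.01 km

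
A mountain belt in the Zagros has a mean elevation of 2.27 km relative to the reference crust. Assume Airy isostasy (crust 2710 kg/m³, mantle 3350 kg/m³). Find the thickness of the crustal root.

9.61 km

Isostatic balance requires: the weight of the topography is balanced by the buoyancy of the root, ρ_c h = (ρ_m − ρ_c) r.
r = h · ρ_c / (ρ_m − ρ_c) = 2.27 km × 2710 / (3350 − 2710) = 9.61 km.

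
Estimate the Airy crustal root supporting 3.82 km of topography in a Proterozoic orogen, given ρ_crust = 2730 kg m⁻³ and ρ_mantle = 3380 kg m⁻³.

16 km

Isostatic balance requires: the weight of the topography is balanced by the buoyancy of the root, ρ_c h = (ρ_m − ρ_c) r.
r = h · ρ_c / (ρ_m − ρ_c) = 3.82 km × 2730 / (3380 − 2730) = 16 km.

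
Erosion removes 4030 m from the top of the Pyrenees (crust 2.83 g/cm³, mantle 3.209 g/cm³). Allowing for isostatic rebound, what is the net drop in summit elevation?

Rebound u = e ρ_c/ρ_m = 4030 m × 2.83/3.209 = 3554 m.
Net surface drop = e − u = 4030 m − 3554 m = e (ρ_m − ρ_c)/ρ_m = 476 m.

476 m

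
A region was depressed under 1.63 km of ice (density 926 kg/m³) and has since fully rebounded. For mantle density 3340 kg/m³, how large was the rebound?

0.452 km

Removing the load lets mantle flow back in; uplift u satisfies ρ_ice t = ρ_m u.
u = t ρ_ice/ρ_m = 1.63 km × 926/3340 = 0.452 km.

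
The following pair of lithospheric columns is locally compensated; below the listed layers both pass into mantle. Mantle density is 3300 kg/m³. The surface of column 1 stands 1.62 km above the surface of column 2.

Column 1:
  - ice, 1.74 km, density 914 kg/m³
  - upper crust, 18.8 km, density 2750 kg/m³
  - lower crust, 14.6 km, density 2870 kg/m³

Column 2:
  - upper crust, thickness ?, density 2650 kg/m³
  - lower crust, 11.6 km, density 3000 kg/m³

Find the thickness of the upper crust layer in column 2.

Take the compensation level at the base of the deeper column (depth z_c below the surface of column 1) and equate Σ ρ_i t_i down to z_c; mantle fills any gap and the z_c terms cancel.
Column 1: 1.74×914 + 18.8×2750 + 14.6×2870 + (z_c − 35.14)×3300
Column 2: 1.62×0 + x×2650 + 11.6×3000 + (z_c − 1.62 − 11.6 − x)×3300
The z_c×3300 term appears on both sides and cancels. Collect the known terms of each column as K = Σ(ρt)_known − 3300 × (depth of known layers): K_1 = 95192.36 − 3300×35.14 = −20769.64; K_2 = 34800 − 3300×(1.62 + 11.6) = −8826.
Balance: K_1 = K_2 − x×(3300 − 2650), so x = (K_2 − K_1)/(3300 − 2650) = 11943.6/650 = 18.4 km.

18.4 km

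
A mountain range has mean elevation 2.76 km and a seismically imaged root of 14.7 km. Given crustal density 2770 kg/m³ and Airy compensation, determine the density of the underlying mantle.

Airy balance: ρ_c h = (ρ_m − ρ_c) r → ρ_m = ρ_c (1 + h/r).
ρ_m = 2770 × (1 + 2.76 km/14.7 km) = 3290 kg/m³.

3290 kg/m³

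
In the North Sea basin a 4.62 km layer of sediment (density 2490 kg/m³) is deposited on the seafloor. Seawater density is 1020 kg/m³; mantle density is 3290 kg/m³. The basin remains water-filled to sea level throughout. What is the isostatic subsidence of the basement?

Submarine loading: the sediment displaces seawater, and the subsidence is in turn flooded, so s (ρ_m − ρ_w) = t (ρ_sed − ρ_w).
s = 4.62 km × (2490 − 1020) / (3290 − 1020) = 2.99 km.

2.99 km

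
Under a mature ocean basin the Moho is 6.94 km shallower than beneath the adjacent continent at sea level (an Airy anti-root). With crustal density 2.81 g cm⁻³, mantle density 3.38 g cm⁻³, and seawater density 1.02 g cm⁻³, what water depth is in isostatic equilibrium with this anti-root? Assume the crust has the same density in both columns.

2.21 km

Replacing a thickness d of crust by seawater at the top must be balanced by replacing crust with mantle at the base: d (ρ_c − ρ_w) = a (ρ_m − ρ_c).
d = a (ρ_m − ρ_c)/(ρ_c − ρ_w) = 6.94 km × 0.57/1.79 = 2.21 km.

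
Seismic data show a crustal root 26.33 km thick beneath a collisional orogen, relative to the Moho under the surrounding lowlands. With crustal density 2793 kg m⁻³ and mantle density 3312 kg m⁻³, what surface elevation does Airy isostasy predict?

4.89 km

Isostatic balance requires: ρ_c h = (ρ_m − ρ_c) r.
h = r (ρ_m − ρ_c) / ρ_c = 26.33 km × (3312 − 2793) / 2793 = 4.89 km.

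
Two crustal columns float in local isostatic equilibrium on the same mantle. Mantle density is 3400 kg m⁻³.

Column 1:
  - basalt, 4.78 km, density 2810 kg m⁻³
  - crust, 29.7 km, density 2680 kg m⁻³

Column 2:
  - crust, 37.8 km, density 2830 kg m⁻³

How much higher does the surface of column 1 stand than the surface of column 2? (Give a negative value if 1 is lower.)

For any compensation level in the mantle, the mantle terms cancel and isostasy reduces to e = (Σt_1 − Σt_2) − (Σ(ρt)_1 − Σ(ρt)_2) / ρ_m.
Σt_1 = 34.48 km; Σt_2 = 37.8 km; Σ(ρt)_1 = 93027.8; Σ(ρt)_2 = 106974 (in km·kg m⁻³).
e = (34.48 − 37.8) − (93027.8 − 106974) / 3400 = 0.782 km.

0.782 km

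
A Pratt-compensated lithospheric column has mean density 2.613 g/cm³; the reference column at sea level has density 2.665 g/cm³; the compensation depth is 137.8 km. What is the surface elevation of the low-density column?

ρ_ref D = ρ (D + h) → h = D (ρ_ref − ρ)/ρ.
h = 137.8 km × (2.665 − 2.613)/2.613 = 2.74 km.

2.74 km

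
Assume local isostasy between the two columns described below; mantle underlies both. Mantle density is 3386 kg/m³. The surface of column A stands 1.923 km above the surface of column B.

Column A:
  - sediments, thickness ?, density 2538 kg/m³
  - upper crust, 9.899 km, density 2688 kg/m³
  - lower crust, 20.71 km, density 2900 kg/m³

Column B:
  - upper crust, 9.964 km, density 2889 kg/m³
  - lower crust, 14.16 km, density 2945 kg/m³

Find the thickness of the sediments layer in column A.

Take the compensation level at the base of the deeper column (depth z_c below the surface of column A) and equate Σ ρ_i t_i down to z_c; mantle fills any gap and the z_c terms cancel.
Column A: x×2538 + 9.899×2688 + 20.71×2900 + (z_c − 30.609 − x)×3386
Column B: 1.923×0 + 9.964×2889 + 14.16×2945 + (z_c − 1.923 − 24.124)×3386
The z_c×3386 term appears on both sides and cancels. Collect the known terms of each column as K = Σ(ρt)_known − 3386 × (depth of known layers): K_A = 86667.512 − 3386×30.609 = −16974.562; K_B = 70487.196 − 3386×(1.923 + 24.124) = −17707.946.
Balance: K_A − x×(3386 − 2538) = K_B, so x = (K_A − K_B)/(3386 − 2538) = 733.384/848 = 0.865 km.

0.865 km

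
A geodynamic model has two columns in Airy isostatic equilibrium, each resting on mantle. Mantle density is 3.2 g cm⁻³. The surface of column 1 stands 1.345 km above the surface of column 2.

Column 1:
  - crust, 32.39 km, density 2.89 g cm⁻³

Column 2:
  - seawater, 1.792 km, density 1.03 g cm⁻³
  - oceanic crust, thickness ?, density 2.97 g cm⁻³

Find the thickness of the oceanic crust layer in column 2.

Take the compensation level at the base of the deeper column (depth z_c below the surface of column 1) and equate Σ ρ_i t_i down to z_c; mantle fills any gap and the z_c terms cancel.
Column 1: 32.39×2.89 + (z_c − 32.39)×3.2
Column 2: 1.345×0 + 1.792×1.03 + x×2.97 + (z_c − 1.345 − 1.792 − x)×3.2
The z_c×3.2 term appears on both sides and cancels. Collect the known terms of each column as K = Σ(ρt)_known − 3.2 × (depth of known layers): K_1 = 93.6071 − 3.2×32.39 = −10.0409; K_2 = 1.84576 − 3.2×(1.345 + 1.792) = −8.19264.
Balance: K_1 = K_2 − x×(3.2 − 2.97), so x = (K_2 − K_1)/(3.2 − 2.97) = 1.84826/0.23 = 8.04 km.

8.04 km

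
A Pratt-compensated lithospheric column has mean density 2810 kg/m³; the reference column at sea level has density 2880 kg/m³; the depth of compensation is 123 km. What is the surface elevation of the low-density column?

ρ_ref D = ρ (D + h) → h = D (ρ_ref − ρ)/ρ.
h = 123 km × (2880 − 2810)/2810 = 3.06 km.

3.06 km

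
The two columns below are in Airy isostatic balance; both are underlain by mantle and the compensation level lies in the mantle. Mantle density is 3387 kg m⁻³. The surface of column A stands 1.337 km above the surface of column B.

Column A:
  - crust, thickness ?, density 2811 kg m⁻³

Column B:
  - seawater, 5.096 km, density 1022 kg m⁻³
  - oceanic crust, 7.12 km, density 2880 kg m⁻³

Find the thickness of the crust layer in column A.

Take the compensation level at the base of the deeper column (depth z_c below the surface of column A) and equate Σ ρ_i t_i down to z_c; mantle fills any gap and the z_c terms cancel.
Column A: x×2811 + (z_c − 0 − x)×3387
Column B: 1.337×0 + 5.096×1022 + 7.12×2880 + (z_c − 1.337 − 12.216)×3387
The z_c×3387 term appears on both sides and cancels. Collect the known terms of each column as K = Σ(ρt)_known − 3387 × (depth of known layers): K_A = 0 − 3387×0 = 0; K_B = 25713.712 − 3387×(1.337 + 12.216) = −20190.299.
Balance: K_A − x×(3387 − 2811) = K_B, so x = (K_A − K_B)/(3387 − 2811) = 20190.3/576 = 35.1 km.

35.1 km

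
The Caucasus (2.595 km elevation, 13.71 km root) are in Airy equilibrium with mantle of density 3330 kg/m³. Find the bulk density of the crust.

2800 kg/m³

ρ_c h = (ρ_m − ρ_c) r → ρ_c (h + r) = ρ_m r → ρ_c = ρ_m r / (h + r).
ρ_c = 3330 × 13.71 km / (2.595 km + 13.71 km) = 2800 kg/m³.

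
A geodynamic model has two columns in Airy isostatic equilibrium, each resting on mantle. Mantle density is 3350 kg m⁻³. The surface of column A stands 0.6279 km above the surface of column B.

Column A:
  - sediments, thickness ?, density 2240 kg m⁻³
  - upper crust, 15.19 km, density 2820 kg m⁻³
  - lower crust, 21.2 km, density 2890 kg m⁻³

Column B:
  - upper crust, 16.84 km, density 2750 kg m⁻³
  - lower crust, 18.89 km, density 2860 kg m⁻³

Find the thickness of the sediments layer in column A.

Take the compensation level at the base of the deeper column (depth z_c below the surface of column A) and equate Σ ρ_i t_i down to z_c; mantle fills any gap and the z_c terms cancel.
Column A: x×2240 + 15.19×2820 + 21.2×2890 + (z_c − 36.39 − x)×3350
Column B: 0.6279×0 + 16.84×2750 + 18.89×2860 + (z_c − 0.6279 − 35.73)×3350
The z_c×3350 term appears on both sides and cancels. Collect the known terms of each column as K = Σ(ρt)_known − 3350 × (depth of known layers): K_A = 104103.8 − 3350×36.39 = −17802.7; K_B = 100335.4 − 3350×(0.6279 + 35.73) = −21463.565.
Balance: K_A − x×(3350 − 2240) = K_B, so x = (K_A − K_B)/(3350 − 2240) = 3660.87/1110 = 3.3 km.

3.3 km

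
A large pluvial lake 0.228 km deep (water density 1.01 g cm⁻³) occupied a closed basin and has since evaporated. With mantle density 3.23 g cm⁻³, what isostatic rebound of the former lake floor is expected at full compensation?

u = d ρ_w/ρ_m = 0.228 km × 1.01/3.23 = 0.0713 km.

0.0713 km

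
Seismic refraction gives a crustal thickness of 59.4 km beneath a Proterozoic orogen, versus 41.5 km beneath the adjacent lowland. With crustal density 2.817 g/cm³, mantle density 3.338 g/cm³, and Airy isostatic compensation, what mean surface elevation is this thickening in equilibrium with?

2.79 km

Excess crust Δ = 59.4 km − 41.5 km = 17.9 km, split between elevation h and root r with h + r = Δ.
Airy balance ρ_c h = (ρ_m − ρ_c) r gives r = h ρ_c/(ρ_m − ρ_c), so h (1 + ρ_c/(ρ_m − ρ_c)) = Δ, i.e. h = Δ (ρ_m − ρ_c)/ρ_m.
h = 17.9 km × 0.521/3.338 = 2.79 km.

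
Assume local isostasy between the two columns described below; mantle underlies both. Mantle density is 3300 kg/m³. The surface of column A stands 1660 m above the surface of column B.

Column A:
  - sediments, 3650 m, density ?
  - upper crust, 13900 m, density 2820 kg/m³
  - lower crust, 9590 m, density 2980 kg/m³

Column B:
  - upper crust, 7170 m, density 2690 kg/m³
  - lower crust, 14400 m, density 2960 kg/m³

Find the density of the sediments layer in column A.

1930 kg/m³

Take the compensation level at the base of the deeper column (depth z_c below the surface of column A) and equate Σ ρ_i t_i down to z_c; mantle fills any gap and the z_c terms cancel.
Column A: 3650×ρ + 13900×2820 + 9590×2980 + (z_c − 27140)×3300
Column B: 1660×0 + 7170×2690 + 14400×2960 + (z_c − 1660 − 21570)×3300
The z_c×3300 term appears on both sides and cancels. Collect the known terms of each column as K = Σ(ρt)_known − 3300 × (depth of known layers): K_A = 67776200 − 3300×27140 = −21785800; K_B = 61911300 − 3300×(1660 + 21570) = −14747700.
Balance: K_A + 3650×ρ = K_B, so ρ = (K_B − K_A)/3650 = 7038100/3650 = 1930 kg/m³.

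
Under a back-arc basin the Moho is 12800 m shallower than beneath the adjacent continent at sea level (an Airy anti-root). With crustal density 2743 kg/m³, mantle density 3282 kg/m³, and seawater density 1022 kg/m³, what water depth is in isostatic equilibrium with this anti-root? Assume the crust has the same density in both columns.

4010 m

Replacing a thickness d of crust by seawater at the top must be balanced by replacing crust with mantle at the base: d (ρ_c − ρ_w) = a (ρ_m − ρ_c).
d = a (ρ_m − ρ_c)/(ρ_c − ρ_w) = 12800 m × 539/1721 = 4010 m.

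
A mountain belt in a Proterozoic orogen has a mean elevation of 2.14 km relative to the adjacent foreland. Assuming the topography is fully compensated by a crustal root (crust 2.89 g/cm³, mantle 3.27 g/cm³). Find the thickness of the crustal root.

Equating mass per unit area of the two columns: the weight of the topography is balanced by the buoyancy of the root, ρ_c h = (ρ_m − ρ_c) r.
r = h · ρ_c / (ρ_m − ρ_c) = 2.14 km × 2.89 / (3.27 − 2.89) = 16.3 km.

16.3 km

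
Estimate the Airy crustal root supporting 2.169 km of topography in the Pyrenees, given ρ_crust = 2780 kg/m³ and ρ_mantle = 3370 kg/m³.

10.2 km

Equating mass per unit area of the two columns: the weight of the topography is balanced by the buoyancy of the root, ρ_c h = (ρ_m − ρ_c) r.
r = h · ρ_c / (ρ_m − ρ_c) = 2.169 km × 2780 / (3370 − 2780) = 10.2 km.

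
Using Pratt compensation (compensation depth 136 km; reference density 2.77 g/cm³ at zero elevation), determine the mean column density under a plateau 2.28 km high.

2.72 g/cm³

Pratt balance: ρ_ref D = ρ (D + h).
ρ = ρ_ref D/(D + h) = 2.77 × 136 km/(136 km + 2.28 km) = 2.72 g/cm³.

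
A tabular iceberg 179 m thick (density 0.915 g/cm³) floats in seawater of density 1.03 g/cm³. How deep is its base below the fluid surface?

159 m

Draft d = t ρ_obj/ρ_fluid = 179 m × 0.915/1.03 = 159 m.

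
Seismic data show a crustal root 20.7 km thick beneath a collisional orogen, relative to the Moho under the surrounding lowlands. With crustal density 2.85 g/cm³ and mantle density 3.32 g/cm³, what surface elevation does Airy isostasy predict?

3.41 km

Balancing pressure at the compensation depth: ρ_c h = (ρ_m − ρ_c) r.
h = r (ρ_m − ρ_c) / ρ_c = 20.7 km × (3.32 − 2.85) / 2.85 = 3.41 km.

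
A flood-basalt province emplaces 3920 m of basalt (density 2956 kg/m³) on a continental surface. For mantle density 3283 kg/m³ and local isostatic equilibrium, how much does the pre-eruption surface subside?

Subaerial loading: s = t ρ_load / ρ_m.
s = 3920 m × 2956/3283 = 3530 m.

3530 m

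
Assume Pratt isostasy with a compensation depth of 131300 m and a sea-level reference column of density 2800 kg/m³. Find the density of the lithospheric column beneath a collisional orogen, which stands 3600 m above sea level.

Pratt balance: ρ_ref D = ρ (D + h).
ρ = ρ_ref D/(D + h) = 2800 × 131300 m/(131300 m + 3600 m) = 2730 kg/m³.

2730 kg/m³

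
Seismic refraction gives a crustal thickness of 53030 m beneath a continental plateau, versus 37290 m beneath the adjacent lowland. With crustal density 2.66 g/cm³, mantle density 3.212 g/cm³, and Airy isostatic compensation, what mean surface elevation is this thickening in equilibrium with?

2710 m

Excess crust Δ = 53030 m − 37290 m = 15740 m, split between elevation h and root r with h + r = Δ.
Airy balance ρ_c h = (ρ_m − ρ_c) r gives r = h ρ_c/(ρ_m − ρ_c), so h (1 + ρ_c/(ρ_m − ρ_c)) = Δ, i.e. h = Δ (ρ_m − ρ_c)/ρ_m.
h = 15740 m × 0.552/3.212 = 2710 m.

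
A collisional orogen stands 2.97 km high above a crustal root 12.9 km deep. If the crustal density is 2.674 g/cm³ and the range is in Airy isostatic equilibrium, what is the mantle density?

Airy balance: ρ_c h = (ρ_m − ρ_c) r → ρ_m = ρ_c (1 + h/r).
ρ_m = 2.674 × (1 + 2.97 km/12.9 km) = 3.29 g/cm³.

3.29 g/cm³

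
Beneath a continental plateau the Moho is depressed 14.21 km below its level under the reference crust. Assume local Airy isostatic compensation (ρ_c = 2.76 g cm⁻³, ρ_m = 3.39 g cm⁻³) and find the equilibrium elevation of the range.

Isostatic balance requires: ρ_c h = (ρ_m − ρ_c) r.
h = r (ρ_m − ρ_c) / ρ_c = 14.21 km × (3.39 − 2.76) / 2.76 = 3.24 km.

3.24 km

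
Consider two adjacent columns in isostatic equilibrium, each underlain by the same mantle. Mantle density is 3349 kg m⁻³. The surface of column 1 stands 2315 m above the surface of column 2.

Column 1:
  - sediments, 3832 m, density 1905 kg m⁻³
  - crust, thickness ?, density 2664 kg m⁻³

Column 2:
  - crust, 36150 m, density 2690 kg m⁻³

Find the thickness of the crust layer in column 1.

38000 m

Take the compensation level at the base of the deeper column (depth z_c below the surface of column 1) and equate Σ ρ_i t_i down to z_c; mantle fills any gap and the z_c terms cancel.
Column 1: 3832×1905 + x×2664 + (z_c − 3832 − x)×3349
Column 2: 2315×0 + 36150×2690 + (z_c − 2315 − 36150)×3349
The z_c×3349 term appears on both sides and cancels. Collect the known terms of each column as K = Σ(ρt)_known − 3349 × (depth of known layers): K_1 = 7299960 − 3349×3832 = −5533408; K_2 = 97243500 − 3349×(2315 + 36150) = −31575785.
Balance: K_1 − x×(3349 − 2664) = K_2, so x = (K_1 − K_2)/(3349 − 2664) = 26042400/685 = 38000 m.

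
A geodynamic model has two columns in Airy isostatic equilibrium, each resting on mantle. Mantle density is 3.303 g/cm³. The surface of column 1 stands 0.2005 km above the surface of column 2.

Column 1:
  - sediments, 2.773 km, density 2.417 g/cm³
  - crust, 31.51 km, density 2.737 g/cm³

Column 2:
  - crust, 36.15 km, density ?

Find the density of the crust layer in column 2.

Take the compensation level at the base of the deeper column (depth z_c below the surface of column 1) and equate Σ ρ_i t_i down to z_c; mantle fills any gap and the z_c terms cancel.
Column 1: 2.773×2.417 + 31.51×2.737 + (z_c − 34.283)×3.303
Column 2: 0.2005×0 + 36.15×ρ + (z_c − 0.2005 − 36.15)×3.303
The z_c×3.303 term appears on both sides and cancels. Collect the known terms of each column as K = Σ(ρt)_known − 3.303 × (depth of known layers): K_1 = 92.945211 − 3.303×34.283 = −20.291538; K_2 = 0 − 3.303×(0.2005 + 36.15) = −120.065702.
Balance: K_1 = K_2 + 36.15×ρ, so ρ = (K_1 − K_2)/36.15 = 99.7742/36.15 = 2.76 g/cm³.

2.76 g/cm³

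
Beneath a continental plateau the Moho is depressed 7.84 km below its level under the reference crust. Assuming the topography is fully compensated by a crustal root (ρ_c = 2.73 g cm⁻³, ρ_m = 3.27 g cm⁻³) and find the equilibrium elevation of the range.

Balancing pressure at the compensation depth: ρ_c h = (ρ_m − ρ_c) r.
h = r (ρ_m − ρ_c) / ρ_c = 7.84 km × (3.27 − 2.73) / 2.73 = 1.55 km.

1.55 km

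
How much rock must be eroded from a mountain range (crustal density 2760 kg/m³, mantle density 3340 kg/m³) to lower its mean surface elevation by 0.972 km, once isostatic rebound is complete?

Net drop Δ = e − u = e − e ρ_c/ρ_m = e (ρ_m − ρ_c)/ρ_m.
e = Δ ρ_m/(ρ_m − ρ_c) = 0.972 km × 3340/580 = 5.6 km.

5.6 km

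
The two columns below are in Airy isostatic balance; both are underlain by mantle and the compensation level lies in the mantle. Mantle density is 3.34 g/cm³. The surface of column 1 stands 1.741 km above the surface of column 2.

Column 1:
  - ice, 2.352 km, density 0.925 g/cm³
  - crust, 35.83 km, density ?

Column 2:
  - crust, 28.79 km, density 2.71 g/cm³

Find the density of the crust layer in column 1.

Take the compensation level at the base of the deeper column (depth z_c below the surface of column 1) and equate Σ ρ_i t_i down to z_c; mantle fills any gap and the z_c terms cancel.
Column 1: 2.352×0.925 + 35.83×ρ + (z_c − 38.182)×3.34
Column 2: 1.741×0 + 28.79×2.71 + (z_c − 1.741 − 28.79)×3.34
The z_c×3.34 term appears on both sides and cancels. Collect the known terms of each column as K = Σ(ρt)_known − 3.34 × (depth of known layers): K_1 = 2.1756 − 3.34×38.182 = −125.35228; K_2 = 78.0209 − 3.34×(1.741 + 28.79) = −23.95264.
Balance: K_1 + 35.83×ρ = K_2, so ρ = (K_2 − K_1)/35.83 = 101.4/35.83 = 2.83 g/cm³.

2.83 g/cm³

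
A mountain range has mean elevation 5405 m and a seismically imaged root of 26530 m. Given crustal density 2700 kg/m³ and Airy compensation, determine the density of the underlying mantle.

3250 kg/m³

Airy balance: ρ_c h = (ρ_m − ρ_c) r → ρ_m = ρ_c (1 + h/r).
ρ_m = 2700 × (1 + 5405 m/26530 m) = 3250 kg/m³.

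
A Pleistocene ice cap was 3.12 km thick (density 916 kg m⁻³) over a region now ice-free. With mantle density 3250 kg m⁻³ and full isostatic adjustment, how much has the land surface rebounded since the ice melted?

Removing the load lets mantle flow back in; uplift u satisfies ρ_ice t = ρ_m u.
u = t ρ_ice/ρ_m = 3.12 km × 916/3250 = 0.879 km.

0.879 km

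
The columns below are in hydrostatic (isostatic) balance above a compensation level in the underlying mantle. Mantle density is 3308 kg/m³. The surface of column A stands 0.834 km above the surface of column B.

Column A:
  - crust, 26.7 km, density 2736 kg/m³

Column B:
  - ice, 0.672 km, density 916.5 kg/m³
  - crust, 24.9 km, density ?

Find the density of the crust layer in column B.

2870 kg/m³

Take the compensation level at the base of the deeper column (depth z_c below the surface of column A) and equate Σ ρ_i t_i down to z_c; mantle fills any gap and the z_c terms cancel.
Column A: 26.7×2736 + (z_c − 26.7)×3308
Column B: 0.834×0 + 0.672×916.5 + 24.9×ρ + (z_c − 0.834 − 25.572)×3308
The z_c×3308 term appears on both sides and cancels. Collect the known terms of each column as K = Σ(ρt)_known − 3308 × (depth of known layers): K_A = 73051.2 − 3308×26.7 = −15272.4; K_B = 615.888 − 3308×(0.834 + 25.572) = −86735.16.
Balance: K_A = K_B + 24.9×ρ, so ρ = (K_A − K_B)/24.9 = 71462.8/24.9 = 2870 kg/m³.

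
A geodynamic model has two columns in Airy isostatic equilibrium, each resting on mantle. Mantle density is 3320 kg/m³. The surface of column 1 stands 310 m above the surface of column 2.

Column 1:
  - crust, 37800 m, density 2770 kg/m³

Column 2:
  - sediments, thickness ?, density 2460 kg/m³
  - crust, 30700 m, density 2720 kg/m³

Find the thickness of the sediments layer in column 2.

1560 m

Take the compensation level at the base of the deeper column (depth z_c below the surface of column 1) and equate Σ ρ_i t_i down to z_c; mantle fills any gap and the z_c terms cancel.
Column 1: 37800×2770 + (z_c − 37800)×3320
Column 2: 310×0 + x×2460 + 30700×2720 + (z_c − 310 − 30700 − x)×3320
The z_c×3320 term appears on both sides and cancels. Collect the known terms of each column as K = Σ(ρt)_known − 3320 × (depth of known layers): K_1 = 104706000 − 3320×37800 = −20790000; K_2 = 83504000 − 3320×(310 + 30700) = −19449200.
Balance: K_1 = K_2 − x×(3320 − 2460), so x = (K_2 − K_1)/(3320 − 2460) = 1340800/860 = 1560 m.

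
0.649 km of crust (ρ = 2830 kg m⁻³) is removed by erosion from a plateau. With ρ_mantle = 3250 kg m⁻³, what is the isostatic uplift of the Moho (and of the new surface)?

0.565 km

Unloading: uplift u = e ρ_c/ρ_m = 0.649 km × 2830/3250 = 0.565 km.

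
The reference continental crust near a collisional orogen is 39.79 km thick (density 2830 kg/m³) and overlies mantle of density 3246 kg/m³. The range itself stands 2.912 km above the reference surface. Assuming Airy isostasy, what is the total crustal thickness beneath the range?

Root depth r = h ρ_c / (ρ_m − ρ_c) = 2.912 km × 2830 / 416 = 19.81 km.
Total thickness = T + h + r = 39.79 km + 2.912 km + 19.81 km = 62.5 km.

62.5 km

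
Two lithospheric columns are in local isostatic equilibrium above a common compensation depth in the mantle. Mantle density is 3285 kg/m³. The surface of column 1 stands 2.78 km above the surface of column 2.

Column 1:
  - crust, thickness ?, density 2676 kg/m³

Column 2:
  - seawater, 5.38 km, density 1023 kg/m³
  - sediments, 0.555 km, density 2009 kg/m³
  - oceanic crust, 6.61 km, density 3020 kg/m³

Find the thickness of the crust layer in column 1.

Take the compensation level at the base of the deeper column (depth z_c below the surface of column 1) and equate Σ ρ_i t_i down to z_c; mantle fills any gap and the z_c terms cancel.
Column 1: x×2676 + (z_c − 0 − x)×3285
Column 2: 2.78×0 + 5.38×1023 + 0.555×2009 + 6.61×3020 + (z_c − 2.78 − 12.545)×3285
The z_c×3285 term appears on both sides and cancels. Collect the known terms of each column as K = Σ(ρt)_known − 3285 × (depth of known layers): K_1 = 0 − 3285×0 = 0; K_2 = 26580.935 − 3285×(2.78 + 12.545) = −23761.69.
Balance: K_1 − x×(3285 − 2676) = K_2, so x = (K_1 − K_2)/(3285 − 2676) = 23761.7/609 = 39 km.

39 km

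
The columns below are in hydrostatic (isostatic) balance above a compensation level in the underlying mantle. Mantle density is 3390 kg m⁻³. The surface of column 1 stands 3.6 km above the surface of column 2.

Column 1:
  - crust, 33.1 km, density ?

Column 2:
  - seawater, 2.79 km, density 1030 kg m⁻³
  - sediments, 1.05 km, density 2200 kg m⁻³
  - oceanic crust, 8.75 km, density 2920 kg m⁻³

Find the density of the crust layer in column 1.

Take the compensation level at the base of the deeper column (depth z_c below the surface of column 1) and equate Σ ρ_i t_i down to z_c; mantle fills any gap and the z_c terms cancel.
Column 1: 33.1×ρ + (z_c − 33.1)×3390
Column 2: 3.6×0 + 2.79×1030 + 1.05×2200 + 8.75×2920 + (z_c − 3.6 − 12.59)×3390
The z_c×3390 term appears on both sides and cancels. Collect the known terms of each column as K = Σ(ρt)_known − 3390 × (depth of known layers): K_1 = 0 − 3390×33.1 = −112209; K_2 = 30733.7 − 3390×(3.6 + 12.59) = −24150.4.
Balance: K_1 + 33.1×ρ = K_2, so ρ = (K_2 − K_1)/33.1 = 88058.6/33.1 = 2660 kg m⁻³.

2660 kg m⁻³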